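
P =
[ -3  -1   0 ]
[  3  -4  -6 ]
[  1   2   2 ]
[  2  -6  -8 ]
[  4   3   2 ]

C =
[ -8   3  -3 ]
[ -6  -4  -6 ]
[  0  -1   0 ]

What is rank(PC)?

First compute PC:
[[ 30,  -5,  15],
 [  0,  31,  15],
 [-20,  -7, -15],
 [ 20,  38,  30],
 [-50,  -2, -30]]
Now row reduce the product.
R3 ← R3 + (2/3)·R1: [0, -31/3, -5]
R4 ← R4 − (2/3)·R1: [0, 124/3, 20]
R5 ← R5 + (5/3)·R1: [0, -31/3, -5]
R3 ← R3 + (1/3)·R2: [0, 0, 0]
R4 ← R4 − (4/3)·R2: [0, 0, 0]
R5 ← R5 + (1/3)·R2: [0, 0, 0]
2 nonzero rows, so rank(PC) = 2.

2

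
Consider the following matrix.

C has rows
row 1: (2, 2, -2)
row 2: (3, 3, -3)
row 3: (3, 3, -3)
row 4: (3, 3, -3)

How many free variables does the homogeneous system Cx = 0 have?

2

Row reduce to echelon form.
R2 ← R2 − (3/2)·R1: [0, 0, 0]
R3 ← R3 − (3/2)·R1: [0, 0, 0]
R4 ← R4 − (3/2)·R1: [0, 0, 0]
1 nonzero row, so rank(C) = 1.
C has 3 columns; by rank–nullity, nullity = 3 − 1 = 2.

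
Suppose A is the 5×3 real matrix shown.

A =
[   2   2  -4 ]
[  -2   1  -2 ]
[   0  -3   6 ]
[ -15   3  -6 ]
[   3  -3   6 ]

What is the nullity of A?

1

Row reduce to echelon form.
R2 ← R2 + R1: [0, 3, -6]
R4 ← R4 + (15/2)·R1: [0, 18, -36]
R5 ← R5 − (3/2)·R1: [0, -6, 12]
R3 ← R3 + R2: [0, 0, 0]
R4 ← R4 − (6)·R2: [0, 0, 0]
R5 ← R5 + (2)·R2: [0, 0, 0]
2 nonzero rows, so rank(A) = 2.
A has 3 columns; by rank–nullity, nullity = 3 − 2 = 1.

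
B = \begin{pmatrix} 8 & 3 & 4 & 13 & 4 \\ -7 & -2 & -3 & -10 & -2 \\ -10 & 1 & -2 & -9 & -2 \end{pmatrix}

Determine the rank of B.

Row reduce to echelon form.
R2 ← R2 + (7/8)·R1: [0, 5/8, 1/2, 11/8, 3/2]
R3 ← R3 + (5/4)·R1: [0, 19/4, 3, 29/4, 3]
R3 ← R3 − (38/5)·R2: [0, 0, -4/5, -16/5, -42/5]
Echelon form has 3 nonzero rows, so rank(B) = 3.

3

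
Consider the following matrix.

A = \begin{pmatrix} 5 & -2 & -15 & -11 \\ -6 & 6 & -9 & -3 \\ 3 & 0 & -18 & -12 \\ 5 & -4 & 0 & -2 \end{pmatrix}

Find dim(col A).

Row reduce to echelon form.
R2 ← R2 + (6/5)·R1: [0, 18/5, -27, -81/5]
R3 ← R3 − (3/5)·R1: [0, 6/5, -9, -27/5]
R4 ← R4 − R1: [0, -2, 15, 9]
R3 ← R3 − (1/3)·R2: [0, 0, 0, 0]
R4 ← R4 + (5/9)·R2: [0, 0, 0, 0]
Echelon form has 2 nonzero rows, so rank(A) = 2.
The column space has dimension equal to the rank: 2.

2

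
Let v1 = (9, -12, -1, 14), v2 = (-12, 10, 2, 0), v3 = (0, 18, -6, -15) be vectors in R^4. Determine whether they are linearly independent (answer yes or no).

yes

Form the matrix with these vectors as rows and row reduce.
R2 ← R2 + (4/3)·R1: [0, -6, 2/3, 56/3]
R3 ← R3 + (3)·R2: [0, 0, -4, 41]
3 nonzero rows, so the 3 vectors span a space of dimension 3.
Since 3 = 3, the vectors are linearly independent.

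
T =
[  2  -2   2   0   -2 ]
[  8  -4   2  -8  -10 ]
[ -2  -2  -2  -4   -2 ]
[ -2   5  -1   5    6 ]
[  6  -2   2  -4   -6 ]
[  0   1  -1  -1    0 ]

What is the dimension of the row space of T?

Row reduce to echelon form.
R2 ← R2 − (4)·R1: [0, 4, -6, -8, -2]
R3 ← R3 + R1: [0, -4, 0, -4, -4]
R4 ← R4 + R1: [0, 3, 1, 5, 4]
R5 ← R5 − (3)·R1: [0, 4, -4, -4, 0]
R3 ← R3 + R2: [0, 0, -6, -12, -6]
R4 ← R4 − (3/4)·R2: [0, 0, 11/2, 11, 11/2]
R5 ← R5 − R2: [0, 0, 2, 4, 2]
R6 ← R6 − (1/4)·R2: [0, 0, 1/2, 1, 1/2]
R4 ← R4 + (11/12)·R3: [0, 0, 0, 0, 0]
R5 ← R5 + (1/3)·R3: [0, 0, 0, 0, 0]
R6 ← R6 + (1/12)·R3: [0, 0, 0, 0, 0]
Echelon form has 3 nonzero rows, so rank(T) = 3.
The row space has dimension equal to the rank: 3.

3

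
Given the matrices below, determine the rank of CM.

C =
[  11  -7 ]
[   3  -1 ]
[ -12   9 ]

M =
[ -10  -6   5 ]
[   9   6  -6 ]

First compute CM:
[[-173, -108,  97],
 [-39, -24,  21],
 [201, 126, -114]]
Now row reduce the product.
R2 ← R2 − (39/173)·R1: [0, 60/173, -150/173]
R3 ← R3 + (201/173)·R1: [0, 90/173, -225/173]
R3 ← R3 − (3/2)·R2: [0, 0, 0]
2 nonzero rows, so rank(CM) = 2.

2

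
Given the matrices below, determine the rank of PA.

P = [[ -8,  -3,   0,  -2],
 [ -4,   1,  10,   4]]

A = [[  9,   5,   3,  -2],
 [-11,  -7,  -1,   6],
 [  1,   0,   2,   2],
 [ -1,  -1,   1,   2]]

2

First compute PA:
[[-37, -17, -23,  -6],
 [-41, -31,  11,  42]]
Now row reduce the product.
R2 ← R2 − (41/37)·R1: [0, -450/37, 1350/37, 1800/37]
2 nonzero rows, so rank(PA) = 2.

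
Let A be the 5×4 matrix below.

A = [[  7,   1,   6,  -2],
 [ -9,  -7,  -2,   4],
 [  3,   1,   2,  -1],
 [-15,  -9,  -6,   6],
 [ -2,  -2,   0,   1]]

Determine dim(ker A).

2

Row reduce to echelon form.
R2 ← R2 + (9/7)·R1: [0, -40/7, 40/7, 10/7]
R3 ← R3 − (3/7)·R1: [0, 4/7, -4/7, -1/7]
R4 ← R4 + (15/7)·R1: [0, -48/7, 48/7, 12/7]
R5 ← R5 + (2/7)·R1: [0, -12/7, 12/7, 3/7]
R3 ← R3 + (1/10)·R2: [0, 0, 0, 0]
R4 ← R4 − (6/5)·R2: [0, 0, 0, 0]
R5 ← R5 − (3/10)·R2: [0, 0, 0, 0]
2 nonzero rows, so rank(A) = 2.
A has 4 columns; by rank–nullity, nullity = 4 − 2 = 2.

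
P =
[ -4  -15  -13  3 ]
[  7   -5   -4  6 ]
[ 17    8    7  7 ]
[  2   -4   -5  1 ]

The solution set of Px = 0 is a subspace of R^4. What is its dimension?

0

Row reduce to echelon form.
R2 ← R2 + (7/4)·R1: [0, -125/4, -107/4, 45/4]
R3 ← R3 + (17/4)·R1: [0, -223/4, -193/4, 79/4]
R4 ← R4 + (1/2)·R1: [0, -23/2, -23/2, 5/2]
R3 ← R3 − (223/125)·R2: [0, 0, -66/125, -8/25]
R4 ← R4 − (46/125)·R2: [0, 0, -207/125, -41/25]
R4 ← R4 − (69/22)·R3: [0, 0, 0, -7/11]
4 nonzero rows, so rank(P) = 4.
P has 4 columns; by rank–nullity, nullity = 4 − 4 = 0.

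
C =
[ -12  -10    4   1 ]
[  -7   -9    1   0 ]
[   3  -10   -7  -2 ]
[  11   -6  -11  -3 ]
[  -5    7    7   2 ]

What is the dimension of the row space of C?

Row reduce to echelon form.
R2 ← R2 − (7/12)·R1: [0, -19/6, -4/3, -7/12]
R3 ← R3 + (1/4)·R1: [0, -25/2, -6, -7/4]
R4 ← R4 + (11/12)·R1: [0, -91/6, -22/3, -25/12]
R5 ← R5 − (5/12)·R1: [0, 67/6, 16/3, 19/12]
R3 ← R3 − (75/19)·R2: [0, 0, -14/19, 21/38]
R4 ← R4 − (91/19)·R2: [0, 0, -18/19, 27/38]
R5 ← R5 + (67/19)·R2: [0, 0, 12/19, -9/19]
R4 ← R4 − (9/7)·R3: [0, 0, 0, 0]
R5 ← R5 + (6/7)·R3: [0, 0, 0, 0]
Echelon form has 3 nonzero rows, so rank(C) = 3.
The row space has dimension equal to the rank: 3.

3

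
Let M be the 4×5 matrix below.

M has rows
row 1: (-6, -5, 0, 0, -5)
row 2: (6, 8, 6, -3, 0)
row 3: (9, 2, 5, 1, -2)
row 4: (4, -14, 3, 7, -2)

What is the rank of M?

Row reduce to echelon form.
R2 ← R2 + R1: [0, 3, 6, -3, -5]
R3 ← R3 + (3/2)·R1: [0, -11/2, 5, 1, -19/2]
R4 ← R4 + (2/3)·R1: [0, -52/3, 3, 7, -16/3]
R3 ← R3 + (11/6)·R2: [0, 0, 16, -9/2, -56/3]
R4 ← R4 + (52/9)·R2: [0, 0, 113/3, -31/3, -308/9]
R4 ← R4 − (113/48)·R3: [0, 0, 0, 25/96, 175/18]
Echelon form has 4 nonzero rows, so rank(M) = 4.

4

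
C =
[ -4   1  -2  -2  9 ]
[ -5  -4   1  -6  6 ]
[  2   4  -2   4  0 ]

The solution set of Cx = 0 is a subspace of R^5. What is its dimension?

3

Row reduce to echelon form.
R2 ← R2 − (5/4)·R1: [0, -21/4, 7/2, -7/2, -21/4]
R3 ← R3 + (1/2)·R1: [0, 9/2, -3, 3, 9/2]
R3 ← R3 + (6/7)·R2: [0, 0, 0, 0, 0]
2 nonzero rows, so rank(C) = 2.
C has 5 columns; by rank–nullity, nullity = 5 − 2 = 3.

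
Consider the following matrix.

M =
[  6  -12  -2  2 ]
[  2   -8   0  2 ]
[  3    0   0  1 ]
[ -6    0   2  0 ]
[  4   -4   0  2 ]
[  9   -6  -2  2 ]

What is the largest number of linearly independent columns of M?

Row reduce to echelon form.
R2 ← R2 − (1/3)·R1: [0, -4, 2/3, 4/3]
R3 ← R3 − (1/2)·R1: [0, 6, 1, 0]
R4 ← R4 + R1: [0, -12, 0, 2]
R5 ← R5 − (2/3)·R1: [0, 4, 4/3, 2/3]
R6 ← R6 − (3/2)·R1: [0, 12, 1, -1]
R3 ← R3 + (3/2)·R2: [0, 0, 2, 2]
R4 ← R4 − (3)·R2: [0, 0, -2, -2]
R5 ← R5 + R2: [0, 0, 2, 2]
R6 ← R6 + (3)·R2: [0, 0, 3, 3]
R4 ← R4 + R3: [0, 0, 0, 0]
R5 ← R5 − R3: [0, 0, 0, 0]
R6 ← R6 − (3/2)·R3: [0, 0, 0, 0]
Echelon form has 3 nonzero rows, so rank(M) = 3.
The rank gives the maximum number of linearly independent columns: 3.

3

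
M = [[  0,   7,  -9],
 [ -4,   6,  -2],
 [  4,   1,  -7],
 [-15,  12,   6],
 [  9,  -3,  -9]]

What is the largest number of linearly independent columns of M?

Row reduce to echelon form.
Swap R1 ↔ R2
R3 ← R3 + R1: [0, 7, -9]
R4 ← R4 − (15/4)·R1: [0, -21/2, 27/2]
R5 ← R5 + (9/4)·R1: [0, 21/2, -27/2]
R3 ← R3 − R2: [0, 0, 0]
R4 ← R4 + (3/2)·R2: [0, 0, 0]
R5 ← R5 − (3/2)·R2: [0, 0, 0]
Echelon form has 2 nonzero rows, so rank(M) = 2.
The rank gives the maximum number of linearly independent columns: 2.

2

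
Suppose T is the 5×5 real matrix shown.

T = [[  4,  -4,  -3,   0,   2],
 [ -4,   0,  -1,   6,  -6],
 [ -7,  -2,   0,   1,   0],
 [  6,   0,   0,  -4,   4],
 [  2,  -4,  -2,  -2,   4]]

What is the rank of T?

3

Row reduce to echelon form.
R2 ← R2 + R1: [0, -4, -4, 6, -4]
R3 ← R3 + (7/4)·R1: [0, -9, -21/4, 1, 7/2]
R4 ← R4 − (3/2)·R1: [0, 6, 9/2, -4, 1]
R5 ← R5 − (1/2)·R1: [0, -2, -1/2, -2, 3]
R3 ← R3 − (9/4)·R2: [0, 0, 15/4, -25/2, 25/2]
R4 ← R4 + (3/2)·R2: [0, 0, -3/2, 5, -5]
R5 ← R5 − (1/2)·R2: [0, 0, 3/2, -5, 5]
R4 ← R4 + (2/5)·R3: [0, 0, 0, 0, 0]
R5 ← R5 − (2/5)·R3: [0, 0, 0, 0, 0]
Echelon form has 3 nonzero rows, so rank(T) = 3.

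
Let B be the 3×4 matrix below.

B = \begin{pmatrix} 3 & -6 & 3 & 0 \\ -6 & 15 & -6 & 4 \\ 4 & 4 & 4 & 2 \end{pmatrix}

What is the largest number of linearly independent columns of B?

3

Row reduce to echelon form.
R2 ← R2 + (2)·R1: [0, 3, 0, 4]
R3 ← R3 − (4/3)·R1: [0, 12, 0, 2]
R3 ← R3 − (4)·R2: [0, 0, 0, -14]
Echelon form has 3 nonzero rows, so rank(B) = 3.
The rank gives the maximum number of linearly independent columns: 3.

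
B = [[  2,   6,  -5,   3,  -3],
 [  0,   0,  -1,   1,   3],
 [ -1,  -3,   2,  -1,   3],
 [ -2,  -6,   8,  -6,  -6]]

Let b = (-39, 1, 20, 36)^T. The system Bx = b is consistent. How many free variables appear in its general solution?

Row reduce the augmented matrix [B | b].
R3 ← R3 + (1/2)·R1: [0, 0, -1/2, 1/2, 3/2, 1/2]
R4 ← R4 + R1: [0, 0, 3, -3, -9, -3]
R3 ← R3 − (1/2)·R2: [0, 0, 0, 0, 0, 0]
R4 ← R4 + (3)·R2: [0, 0, 0, 0, 0, 0]
The echelon form has 2 nonzero rows, and every pivot lies in the first 5 columns, so rank(B) = rank([B|b]) = 2.
The system is consistent.
Free variables = (unknowns) − (rank) = 5 − 2 = 3.

3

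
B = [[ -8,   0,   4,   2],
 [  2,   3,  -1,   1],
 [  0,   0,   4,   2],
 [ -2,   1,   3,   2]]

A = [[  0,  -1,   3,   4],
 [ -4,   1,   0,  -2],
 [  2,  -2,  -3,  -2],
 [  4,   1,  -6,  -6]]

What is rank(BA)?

First compute BA:
[[ 16,   2, -48, -52],
 [-10,   4,   3,  -2],
 [ 16,  -6, -24, -20],
 [ 10,  -1, -27, -28]]
Now row reduce the product.
R2 ← R2 + (5/8)·R1: [0, 21/4, -27, -69/2]
R3 ← R3 − R1: [0, -8, 24, 32]
R4 ← R4 − (5/8)·R1: [0, -9/4, 3, 9/2]
R3 ← R3 + (32/21)·R2: [0, 0, -120/7, -144/7]
R4 ← R4 + (3/7)·R2: [0, 0, -60/7, -72/7]
R4 ← R4 − (1/2)·R3: [0, 0, 0, 0]
3 nonzero rows, so rank(BA) = 3.

3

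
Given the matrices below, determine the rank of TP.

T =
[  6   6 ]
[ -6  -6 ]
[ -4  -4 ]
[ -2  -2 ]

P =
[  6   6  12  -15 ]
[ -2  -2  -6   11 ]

1

First compute TP:
[[ 24,  24,  36, -24],
 [-24, -24, -36,  24],
 [-16, -16, -24,  16],
 [ -8,  -8, -12,   8]]
Now row reduce the product.
R2 ← R2 + R1: [0, 0, 0, 0]
R3 ← R3 + (2/3)·R1: [0, 0, 0, 0]
R4 ← R4 + (1/3)·R1: [0, 0, 0, 0]
1 nonzero row, so rank(TP) = 1.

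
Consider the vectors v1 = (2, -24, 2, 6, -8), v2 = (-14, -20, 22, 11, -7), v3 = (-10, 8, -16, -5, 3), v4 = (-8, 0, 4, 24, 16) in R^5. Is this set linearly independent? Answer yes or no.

Form the matrix with these vectors as rows and row reduce.
R2 ← R2 + (7)·R1: [0, -188, 36, 53, -63]
R3 ← R3 + (5)·R1: [0, -112, -6, 25, -37]
R4 ← R4 + (4)·R1: [0, -96, 12, 48, -16]
R3 ← R3 − (28/47)·R2: [0, 0, -1290/47, -309/47, 25/47]
R4 ← R4 − (24/47)·R2: [0, 0, -300/47, 984/47, 760/47]
R4 ← R4 − (10/43)·R3: [0, 0, 0, 966/43, 690/43]
4 nonzero rows, so the 4 vectors span a space of dimension 4.
Since 4 = 4, the vectors are linearly independent.

yes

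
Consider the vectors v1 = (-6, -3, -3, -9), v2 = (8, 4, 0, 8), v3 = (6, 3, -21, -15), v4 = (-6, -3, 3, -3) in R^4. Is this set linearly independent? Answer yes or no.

Form the matrix with these vectors as rows and row reduce.
R2 ← R2 + (4/3)·R1: [0, 0, -4, -4]
R3 ← R3 + R1: [0, 0, -24, -24]
R4 ← R4 − R1: [0, 0, 6, 6]
R3 ← R3 − (6)·R2: [0, 0, 0, 0]
R4 ← R4 + (3/2)·R2: [0, 0, 0, 0]
2 nonzero rows, so the 4 vectors span a space of dimension 2.
Since 2 < 4, the vectors are linearly dependent.

no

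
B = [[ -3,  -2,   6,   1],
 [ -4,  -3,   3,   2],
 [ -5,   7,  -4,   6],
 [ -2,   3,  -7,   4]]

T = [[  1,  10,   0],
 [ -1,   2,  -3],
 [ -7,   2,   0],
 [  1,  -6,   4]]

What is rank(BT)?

3

First compute BT:
[[-42, -28,  10],
 [-20, -52,  17],
 [ 22, -80,   3],
 [ 48, -52,   7]]
Now row reduce the product.
R2 ← R2 − (10/21)·R1: [0, -116/3, 257/21]
R3 ← R3 + (11/21)·R1: [0, -284/3, 173/21]
R4 ← R4 + (8/7)·R1: [0, -84, 129/7]
R3 ← R3 − (71/29)·R2: [0, 0, -630/29]
R4 ← R4 − (63/29)·R2: [0, 0, -1656/203]
R4 ← R4 − (92/245)·R3: [0, 0, 0]
3 nonzero rows, so rank(BT) = 3.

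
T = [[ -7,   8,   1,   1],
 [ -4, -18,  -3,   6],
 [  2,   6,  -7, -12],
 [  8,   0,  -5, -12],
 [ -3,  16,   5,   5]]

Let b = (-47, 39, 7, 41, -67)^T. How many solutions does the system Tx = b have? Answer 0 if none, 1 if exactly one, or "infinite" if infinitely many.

1

Row reduce the augmented matrix [T | b].
R2 ← R2 − (4/7)·R1: [0, -158/7, -25/7, 38/7, 461/7]
R3 ← R3 + (2/7)·R1: [0, 58/7, -47/7, -82/7, -45/7]
R4 ← R4 + (8/7)·R1: [0, 64/7, -27/7, -76/7, -89/7]
R5 ← R5 − (3/7)·R1: [0, 88/7, 32/7, 32/7, -328/7]
R3 ← R3 + (29/79)·R2: [0, 0, -634/79, -768/79, 1402/79]
R4 ← R4 + (32/79)·R2: [0, 0, -419/79, -684/79, 1103/79]
R5 ← R5 + (44/79)·R2: [0, 0, 204/79, 600/79, -804/79]
R4 ← R4 − (419/634)·R3: [0, 0, 0, -708/317, 708/317]
R5 ← R5 + (102/317)·R3: [0, 0, 0, 1416/317, -1416/317]
R5 ← R5 + (2)·R4: [0, 0, 0, 0, 0]
The echelon form has 4 nonzero rows, and every pivot lies in the first 4 columns, so rank(T) = rank([T|b]) = 4.
The system is consistent.
rank = 4 = number of unknowns, so the solution is unique.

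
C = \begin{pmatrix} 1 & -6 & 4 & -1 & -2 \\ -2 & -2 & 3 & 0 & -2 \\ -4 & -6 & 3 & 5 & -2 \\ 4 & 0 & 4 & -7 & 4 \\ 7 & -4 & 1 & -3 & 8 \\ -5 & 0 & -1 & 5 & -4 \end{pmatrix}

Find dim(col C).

4

Row reduce to echelon form.
R2 ← R2 + (2)·R1: [0, -14, 11, -2, -6]
R3 ← R3 + (4)·R1: [0, -30, 19, 1, -10]
R4 ← R4 − (4)·R1: [0, 24, -12, -3, 12]
R5 ← R5 − (7)·R1: [0, 38, -27, 4, 22]
R6 ← R6 + (5)·R1: [0, -30, 19, 0, -14]
R3 ← R3 − (15/7)·R2: [0, 0, -32/7, 37/7, 20/7]
R4 ← R4 + (12/7)·R2: [0, 0, 48/7, -45/7, 12/7]
R5 ← R5 + (19/7)·R2: [0, 0, 20/7, -10/7, 40/7]
R6 ← R6 − (15/7)·R2: [0, 0, -32/7, 30/7, -8/7]
R4 ← R4 + (3/2)·R3: [0, 0, 0, 3/2, 6]
R5 ← R5 + (5/8)·R3: [0, 0, 0, 15/8, 15/2]
R6 ← R6 − R3: [0, 0, 0, -1, -4]
R5 ← R5 − (5/4)·R4: [0, 0, 0, 0, 0]
R6 ← R6 + (2/3)·R4: [0, 0, 0, 0, 0]
Echelon form has 4 nonzero rows, so rank(C) = 4.
The column space has dimension equal to the rank: 4.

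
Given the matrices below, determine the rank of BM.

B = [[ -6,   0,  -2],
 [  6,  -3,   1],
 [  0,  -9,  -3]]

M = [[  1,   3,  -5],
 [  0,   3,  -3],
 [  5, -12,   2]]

2

First compute BM:
[[-16,   6,  26],
 [ 11,  -3, -19],
 [-15,   9,  21]]
Now row reduce the product.
R2 ← R2 + (11/16)·R1: [0, 9/8, -9/8]
R3 ← R3 − (15/16)·R1: [0, 27/8, -27/8]
R3 ← R3 − (3)·R2: [0, 0, 0]
2 nonzero rows, so rank(BM) = 2.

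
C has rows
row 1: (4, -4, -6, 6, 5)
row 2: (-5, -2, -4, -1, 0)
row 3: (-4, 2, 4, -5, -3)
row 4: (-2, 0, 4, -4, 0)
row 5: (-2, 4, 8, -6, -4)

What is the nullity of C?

2

Row reduce to echelon form.
R2 ← R2 + (5/4)·R1: [0, -7, -23/2, 13/2, 25/4]
R3 ← R3 + R1: [0, -2, -2, 1, 2]
R4 ← R4 + (1/2)·R1: [0, -2, 1, -1, 5/2]
R5 ← R5 + (1/2)·R1: [0, 2, 5, -3, -3/2]
R3 ← R3 − (2/7)·R2: [0, 0, 9/7, -6/7, 3/14]
R4 ← R4 − (2/7)·R2: [0, 0, 30/7, -20/7, 5/7]
R5 ← R5 + (2/7)·R2: [0, 0, 12/7, -8/7, 2/7]
R4 ← R4 − (10/3)·R3: [0, 0, 0, 0, 0]
R5 ← R5 − (4/3)·R3: [0, 0, 0, 0, 0]
3 nonzero rows, so rank(C) = 3.
C has 5 columns; by rank–nullity, nullity = 5 − 3 = 2.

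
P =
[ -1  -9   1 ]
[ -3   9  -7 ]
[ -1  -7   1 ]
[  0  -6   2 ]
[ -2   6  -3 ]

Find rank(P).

Row reduce to echelon form.
R2 ← R2 − (3)·R1: [0, 36, -10]
R3 ← R3 − R1: [0, 2, 0]
R5 ← R5 − (2)·R1: [0, 24, -5]
R3 ← R3 − (1/18)·R2: [0, 0, 5/9]
R4 ← R4 + (1/6)·R2: [0, 0, 1/3]
R5 ← R5 − (2/3)·R2: [0, 0, 5/3]
R4 ← R4 − (3/5)·R3: [0, 0, 0]
R5 ← R5 − (3)·R3: [0, 0, 0]
Echelon form has 3 nonzero rows, so rank(P) = 3.

3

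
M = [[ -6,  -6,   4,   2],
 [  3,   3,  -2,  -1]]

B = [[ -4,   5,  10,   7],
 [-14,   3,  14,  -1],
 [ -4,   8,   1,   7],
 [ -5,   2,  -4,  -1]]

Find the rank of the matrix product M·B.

1

First compute MB:
[[ 82, -12, -148, -10],
 [-41,   6,  74,   5]]
Now row reduce the product.
R2 ← R2 + (1/2)·R1: [0, 0, 0, 0]
1 nonzero row, so rank(MB) = 1.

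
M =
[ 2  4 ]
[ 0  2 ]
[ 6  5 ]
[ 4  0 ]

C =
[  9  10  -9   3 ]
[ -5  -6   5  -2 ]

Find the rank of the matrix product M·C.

2

First compute MC:
[[ -2,  -4,   2,  -2],
 [-10, -12,  10,  -4],
 [ 29,  30, -29,   8],
 [ 36,  40, -36,  12]]
Now row reduce the product.
R2 ← R2 − (5)·R1: [0, 8, 0, 6]
R3 ← R3 + (29/2)·R1: [0, -28, 0, -21]
R4 ← R4 + (18)·R1: [0, -32, 0, -24]
R3 ← R3 + (7/2)·R2: [0, 0, 0, 0]
R4 ← R4 + (4)·R2: [0, 0, 0, 0]
2 nonzero rows, so rank(MC) = 2.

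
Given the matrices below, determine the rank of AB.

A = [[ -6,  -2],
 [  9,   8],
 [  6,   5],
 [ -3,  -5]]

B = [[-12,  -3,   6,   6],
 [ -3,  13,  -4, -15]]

2

First compute AB:
[[ 78,  -8, -28,  -6],
 [-132,  77,  22, -66],
 [-87,  47,  16, -39],
 [ 51, -56,   2,  57]]
Now row reduce the product.
R2 ← R2 + (22/13)·R1: [0, 825/13, -330/13, -990/13]
R3 ← R3 + (29/26)·R1: [0, 495/13, -198/13, -594/13]
R4 ← R4 − (17/26)·R1: [0, -660/13, 264/13, 792/13]
R3 ← R3 − (3/5)·R2: [0, 0, 0, 0]
R4 ← R4 + (4/5)·R2: [0, 0, 0, 0]
2 nonzero rows, so rank(AB) = 2.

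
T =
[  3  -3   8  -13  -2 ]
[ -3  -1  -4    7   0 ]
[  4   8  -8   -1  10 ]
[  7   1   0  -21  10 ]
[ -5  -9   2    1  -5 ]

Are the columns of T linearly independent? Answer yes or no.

Row reduce T to echelon form.
R2 ← R2 + R1: [0, -4, 4, -6, -2]
R3 ← R3 − (4/3)·R1: [0, 12, -56/3, 49/3, 38/3]
R4 ← R4 − (7/3)·R1: [0, 8, -56/3, 28/3, 44/3]
R5 ← R5 + (5/3)·R1: [0, -14, 46/3, -62/3, -25/3]
R3 ← R3 + (3)·R2: [0, 0, -20/3, -5/3, 20/3]
R4 ← R4 + (2)·R2: [0, 0, -32/3, -8/3, 32/3]
R5 ← R5 − (7/2)·R2: [0, 0, 4/3, 1/3, -4/3]
R4 ← R4 − (8/5)·R3: [0, 0, 0, 0, 0]
R5 ← R5 + (1/5)·R3: [0, 0, 0, 0, 0]
3 pivots among 5 columns.
Only 3 < 5 pivot columns, so the columns are linearly dependent.

no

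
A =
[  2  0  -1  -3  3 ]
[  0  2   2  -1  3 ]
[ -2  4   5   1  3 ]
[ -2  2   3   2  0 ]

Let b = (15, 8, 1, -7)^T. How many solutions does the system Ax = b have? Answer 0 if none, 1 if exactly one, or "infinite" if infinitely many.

Row reduce the augmented matrix [A | b].
R3 ← R3 + R1: [0, 4, 4, -2, 6, 16]
R4 ← R4 + R1: [0, 2, 2, -1, 3, 8]
R3 ← R3 − (2)·R2: [0, 0, 0, 0, 0, 0]
R4 ← R4 − R2: [0, 0, 0, 0, 0, 0]
The echelon form has 2 nonzero rows, and every pivot lies in the first 5 columns, so rank(A) = rank([A|b]) = 2.
The system is consistent.
rank = 2 < 5 unknowns, so there are infinitely many solutions.

infinite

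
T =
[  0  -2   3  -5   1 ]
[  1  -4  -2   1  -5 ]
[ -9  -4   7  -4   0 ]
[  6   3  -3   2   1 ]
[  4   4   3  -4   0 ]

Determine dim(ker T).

Row reduce to echelon form.
Swap R1 ↔ R2
R3 ← R3 + (9)·R1: [0, -40, -11, 5, -45]
R4 ← R4 − (6)·R1: [0, 27, 9, -4, 31]
R5 ← R5 − (4)·R1: [0, 20, 11, -8, 20]
R3 ← R3 − (20)·R2: [0, 0, -71, 105, -65]
R4 ← R4 + (27/2)·R2: [0, 0, 99/2, -143/2, 89/2]
R5 ← R5 + (10)·R2: [0, 0, 41, -58, 30]
R4 ← R4 + (99/142)·R3: [0, 0, 0, 121/71, -58/71]
R5 ← R5 + (41/71)·R3: [0, 0, 0, 187/71, -535/71]
R5 ← R5 − (17/11)·R4: [0, 0, 0, 0, -69/11]
5 nonzero rows, so rank(T) = 5.
T has 5 columns; by rank–nullity, nullity = 5 − 5 = 0.

0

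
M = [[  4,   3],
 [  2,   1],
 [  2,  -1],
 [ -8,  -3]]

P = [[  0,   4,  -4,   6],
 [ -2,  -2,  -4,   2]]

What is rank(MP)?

First compute MP:
[[ -6,  10, -28,  30],
 [ -2,   6, -12,  14],
 [  2,  10,  -4,  10],
 [  6, -26,  44, -54]]
Now row reduce the product.
R2 ← R2 − (1/3)·R1: [0, 8/3, -8/3, 4]
R3 ← R3 + (1/3)·R1: [0, 40/3, -40/3, 20]
R4 ← R4 + R1: [0, -16, 16, -24]
R3 ← R3 − (5)·R2: [0, 0, 0, 0]
R4 ← R4 + (6)·R2: [0, 0, 0, 0]
2 nonzero rows, so rank(MP) = 2.

2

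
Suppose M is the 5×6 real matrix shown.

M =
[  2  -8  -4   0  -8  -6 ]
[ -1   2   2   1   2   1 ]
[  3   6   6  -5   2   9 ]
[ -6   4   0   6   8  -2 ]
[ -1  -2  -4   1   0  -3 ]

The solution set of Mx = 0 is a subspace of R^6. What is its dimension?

Row reduce to echelon form.
R2 ← R2 + (1/2)·R1: [0, -2, 0, 1, -2, -2]
R3 ← R3 − (3/2)·R1: [0, 18, 12, -5, 14, 18]
R4 ← R4 + (3)·R1: [0, -20, -12, 6, -16, -20]
R5 ← R5 + (1/2)·R1: [0, -6, -6, 1, -4, -6]
R3 ← R3 + (9)·R2: [0, 0, 12, 4, -4, 0]
R4 ← R4 − (10)·R2: [0, 0, -12, -4, 4, 0]
R5 ← R5 − (3)·R2: [0, 0, -6, -2, 2, 0]
R4 ← R4 + R3: [0, 0, 0, 0, 0, 0]
R5 ← R5 + (1/2)·R3: [0, 0, 0, 0, 0, 0]
3 nonzero rows, so rank(M) = 3.
M has 6 columns; by rank–nullity, nullity = 6 − 3 = 3.

3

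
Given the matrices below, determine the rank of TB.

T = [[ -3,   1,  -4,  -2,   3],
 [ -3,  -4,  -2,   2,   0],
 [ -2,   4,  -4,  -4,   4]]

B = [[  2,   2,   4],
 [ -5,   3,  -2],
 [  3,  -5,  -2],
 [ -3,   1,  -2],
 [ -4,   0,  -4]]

First compute TB:
[[-29,  15, -14],
 [  2,  -6,  -4],
 [-40,  24, -16]]
Now row reduce the product.
R2 ← R2 + (2/29)·R1: [0, -144/29, -144/29]
R3 ← R3 − (40/29)·R1: [0, 96/29, 96/29]
R3 ← R3 + (2/3)·R2: [0, 0, 0]
2 nonzero rows, so rank(TB) = 2.

2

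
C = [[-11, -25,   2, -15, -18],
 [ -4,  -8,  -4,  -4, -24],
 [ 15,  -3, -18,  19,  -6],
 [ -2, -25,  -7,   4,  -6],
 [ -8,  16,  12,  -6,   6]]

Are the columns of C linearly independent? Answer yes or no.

no

Row reduce C to echelon form.
R2 ← R2 − (4/11)·R1: [0, 12/11, -52/11, 16/11, -192/11]
R3 ← R3 + (15/11)·R1: [0, -408/11, -168/11, -16/11, -336/11]
R4 ← R4 − (2/11)·R1: [0, -225/11, -81/11, 74/11, -30/11]
R5 ← R5 − (8/11)·R1: [0, 376/11, 116/11, 54/11, 210/11]
R3 ← R3 + (34)·R2: [0, 0, -176, 48, -624]
R4 ← R4 + (75/4)·R2: [0, 0, -96, 34, -330]
R5 ← R5 − (94/3)·R2: [0, 0, 476/3, -122/3, 566]
R4 ← R4 − (6/11)·R3: [0, 0, 0, 86/11, 114/11]
R5 ← R5 + (119/132)·R3: [0, 0, 0, 86/33, 38/11]
R5 ← R5 − (1/3)·R4: [0, 0, 0, 0, 0]
4 pivots among 5 columns.
Only 4 < 5 pivot columns, so the columns are linearly dependent.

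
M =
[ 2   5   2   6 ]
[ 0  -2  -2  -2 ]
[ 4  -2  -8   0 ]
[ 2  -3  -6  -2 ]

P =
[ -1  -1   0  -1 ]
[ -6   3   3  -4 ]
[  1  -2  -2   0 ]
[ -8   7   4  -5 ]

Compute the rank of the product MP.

First compute MP:
[[-78,  51,  35, -52],
 [ 26, -16, -10,  18],
 [  0,   6,  10,   4],
 [ 26, -13,  -5,  20]]
Now row reduce the product.
R2 ← R2 + (1/3)·R1: [0, 1, 5/3, 2/3]
R4 ← R4 + (1/3)·R1: [0, 4, 20/3, 8/3]
R3 ← R3 − (6)·R2: [0, 0, 0, 0]
R4 ← R4 − (4)·R2: [0, 0, 0, 0]
2 nonzero rows, so rank(MP) = 2.

2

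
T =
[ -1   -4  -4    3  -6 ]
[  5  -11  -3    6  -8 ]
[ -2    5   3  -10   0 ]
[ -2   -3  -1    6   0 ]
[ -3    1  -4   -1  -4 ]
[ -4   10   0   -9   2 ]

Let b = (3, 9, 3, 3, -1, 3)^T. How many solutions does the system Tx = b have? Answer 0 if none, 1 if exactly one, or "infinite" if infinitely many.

0

Row reduce the augmented matrix [T | b].
R2 ← R2 + (5)·R1: [0, -31, -23, 21, -38, 24]
R3 ← R3 − (2)·R1: [0, 13, 11, -16, 12, -3]
R4 ← R4 − (2)·R1: [0, 5, 7, 0, 12, -3]
R5 ← R5 − (3)·R1: [0, 13, 8, -10, 14, -10]
R6 ← R6 − (4)·R1: [0, 26, 16, -21, 26, -9]
R3 ← R3 + (13/31)·R2: [0, 0, 42/31, -223/31, -122/31, 219/31]
R4 ← R4 + (5/31)·R2: [0, 0, 102/31, 105/31, 182/31, 27/31]
R5 ← R5 + (13/31)·R2: [0, 0, -51/31, -37/31, -60/31, 2/31]
R6 ← R6 + (26/31)·R2: [0, 0, -102/31, -105/31, -182/31, 345/31]
R4 ← R4 − (17/7)·R3: [0, 0, 0, 146/7, 108/7, -114/7]
R5 ← R5 + (17/14)·R3: [0, 0, 0, -139/14, -47/7, 121/14]
R6 ← R6 + (17/7)·R3: [0, 0, 0, -146/7, -108/7, 198/7]
R5 ← R5 + (139/292)·R4: [0, 0, 0, 0, 46/73, 65/73]
R6 ← R6 + R4: [0, 0, 0, 0, 0, 12]
The echelon form has 6 nonzero rows; the last pivot sits in the augmented column, so rank(T) = 5 but rank([T|b]) = 6.
Since the ranks differ, the system is inconsistent.
It has no solutions.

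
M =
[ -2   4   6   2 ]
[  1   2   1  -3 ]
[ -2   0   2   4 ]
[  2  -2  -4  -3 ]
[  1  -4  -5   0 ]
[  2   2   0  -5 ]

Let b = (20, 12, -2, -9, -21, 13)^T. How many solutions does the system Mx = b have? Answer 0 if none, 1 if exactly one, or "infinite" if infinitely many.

Row reduce the augmented matrix [M | b].
R2 ← R2 + (1/2)·R1: [0, 4, 4, -2, 22]
R3 ← R3 − R1: [0, -4, -4, 2, -22]
R4 ← R4 + R1: [0, 2, 2, -1, 11]
R5 ← R5 + (1/2)·R1: [0, -2, -2, 1, -11]
R6 ← R6 + R1: [0, 6, 6, -3, 33]
R3 ← R3 + R2: [0, 0, 0, 0, 0]
R4 ← R4 − (1/2)·R2: [0, 0, 0, 0, 0]
R5 ← R5 + (1/2)·R2: [0, 0, 0, 0, 0]
R6 ← R6 − (3/2)·R2: [0, 0, 0, 0, 0]
The echelon form has 2 nonzero rows, and every pivot lies in the first 4 columns, so rank(M) = rank([M|b]) = 2.
The system is consistent.
rank = 2 < 4 unknowns, so there are infinitely many solutions.

infinite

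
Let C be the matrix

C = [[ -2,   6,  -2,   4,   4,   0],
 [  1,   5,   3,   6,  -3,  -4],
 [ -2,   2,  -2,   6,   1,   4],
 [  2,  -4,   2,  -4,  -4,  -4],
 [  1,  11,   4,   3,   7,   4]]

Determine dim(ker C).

Row reduce to echelon form.
R2 ← R2 + (1/2)·R1: [0, 8, 2, 8, -1, -4]
R3 ← R3 − R1: [0, -4, 0, 2, -3, 4]
R4 ← R4 + R1: [0, 2, 0, 0, 0, -4]
R5 ← R5 + (1/2)·R1: [0, 14, 3, 5, 9, 4]
R3 ← R3 + (1/2)·R2: [0, 0, 1, 6, -7/2, 2]
R4 ← R4 − (1/4)·R2: [0, 0, -1/2, -2, 1/4, -3]
R5 ← R5 − (7/4)·R2: [0, 0, -1/2, -9, 43/4, 11]
R4 ← R4 + (1/2)·R3: [0, 0, 0, 1, -3/2, -2]
R5 ← R5 + (1/2)·R3: [0, 0, 0, -6, 9, 12]
R5 ← R5 + (6)·R4: [0, 0, 0, 0, 0, 0]
4 nonzero rows, so rank(C) = 4.
C has 6 columns; by rank–nullity, nullity = 6 − 4 = 2.

2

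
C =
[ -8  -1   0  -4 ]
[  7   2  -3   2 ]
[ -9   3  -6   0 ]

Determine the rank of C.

3

Row reduce to echelon form.
R2 ← R2 + (7/8)·R1: [0, 9/8, -3, -3/2]
R3 ← R3 − (9/8)·R1: [0, 33/8, -6, 9/2]
R3 ← R3 − (11/3)·R2: [0, 0, 5, 10]
Echelon form has 3 nonzero rows, so rank(C) = 3.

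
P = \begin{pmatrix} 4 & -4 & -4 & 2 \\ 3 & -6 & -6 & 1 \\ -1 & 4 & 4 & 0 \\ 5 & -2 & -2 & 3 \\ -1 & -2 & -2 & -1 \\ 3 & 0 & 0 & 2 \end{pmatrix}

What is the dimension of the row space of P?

Row reduce to echelon form.
R2 ← R2 − (3/4)·R1: [0, -3, -3, -1/2]
R3 ← R3 + (1/4)·R1: [0, 3, 3, 1/2]
R4 ← R4 − (5/4)·R1: [0, 3, 3, 1/2]
R5 ← R5 + (1/4)·R1: [0, -3, -3, -1/2]
R6 ← R6 − (3/4)·R1: [0, 3, 3, 1/2]
R3 ← R3 + R2: [0, 0, 0, 0]
R4 ← R4 + R2: [0, 0, 0, 0]
R5 ← R5 − R2: [0, 0, 0, 0]
R6 ← R6 + R2: [0, 0, 0, 0]
Echelon form has 2 nonzero rows, so rank(P) = 2.
The row space has dimension equal to the rank: 2.

2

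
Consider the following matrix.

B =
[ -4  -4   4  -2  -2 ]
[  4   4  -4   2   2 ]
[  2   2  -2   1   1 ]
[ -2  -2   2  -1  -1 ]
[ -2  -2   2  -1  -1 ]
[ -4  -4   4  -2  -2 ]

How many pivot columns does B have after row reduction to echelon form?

1

Row reduce to echelon form.
R2 ← R2 + R1: [0, 0, 0, 0, 0]
R3 ← R3 + (1/2)·R1: [0, 0, 0, 0, 0]
R4 ← R4 − (1/2)·R1: [0, 0, 0, 0, 0]
R5 ← R5 − (1/2)·R1: [0, 0, 0, 0, 0]
R6 ← R6 − R1: [0, 0, 0, 0, 0]
Echelon form has 1 nonzero row, so rank(B) = 1.
Each nonzero row contributes one pivot column: 1 pivot columns.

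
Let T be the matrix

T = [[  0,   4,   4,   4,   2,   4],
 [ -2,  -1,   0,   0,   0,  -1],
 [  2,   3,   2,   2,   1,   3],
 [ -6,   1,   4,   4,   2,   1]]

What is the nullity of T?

4

Row reduce to echelon form.
Swap R1 ↔ R2
R3 ← R3 + R1: [0, 2, 2, 2, 1, 2]
R4 ← R4 − (3)·R1: [0, 4, 4, 4, 2, 4]
R3 ← R3 − (1/2)·R2: [0, 0, 0, 0, 0, 0]
R4 ← R4 − R2: [0, 0, 0, 0, 0, 0]
2 nonzero rows, so rank(T) = 2.
T has 6 columns; by rank–nullity, nullity = 6 − 2 = 4.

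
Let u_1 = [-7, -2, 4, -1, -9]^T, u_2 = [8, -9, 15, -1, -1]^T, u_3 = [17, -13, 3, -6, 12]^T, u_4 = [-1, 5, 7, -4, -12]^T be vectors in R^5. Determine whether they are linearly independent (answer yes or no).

yes

Form the matrix with these vectors as rows and row reduce.
R2 ← R2 + (8/7)·R1: [0, -79/7, 137/7, -15/7, -79/7]
R3 ← R3 + (17/7)·R1: [0, -125/7, 89/7, -59/7, -69/7]
R4 ← R4 − (1/7)·R1: [0, 37/7, 45/7, -27/7, -75/7]
R3 ← R3 − (125/79)·R2: [0, 0, -1442/79, -398/79, 8]
R4 ← R4 + (37/79)·R2: [0, 0, 1232/79, -384/79, -16]
R4 ← R4 + (88/103)·R3: [0, 0, 0, -944/103, -944/103]
4 nonzero rows, so the 4 vectors span a space of dimension 4.
Since 4 = 4, the vectors are linearly independent.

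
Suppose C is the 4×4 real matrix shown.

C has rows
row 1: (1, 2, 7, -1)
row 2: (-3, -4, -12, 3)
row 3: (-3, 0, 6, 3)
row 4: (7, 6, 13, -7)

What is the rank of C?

Row reduce to echelon form.
R2 ← R2 + (3)·R1: [0, 2, 9, 0]
R3 ← R3 + (3)·R1: [0, 6, 27, 0]
R4 ← R4 − (7)·R1: [0, -8, -36, 0]
R3 ← R3 − (3)·R2: [0, 0, 0, 0]
R4 ← R4 + (4)·R2: [0, 0, 0, 0]
Echelon form has 2 nonzero rows, so rank(C) = 2.

2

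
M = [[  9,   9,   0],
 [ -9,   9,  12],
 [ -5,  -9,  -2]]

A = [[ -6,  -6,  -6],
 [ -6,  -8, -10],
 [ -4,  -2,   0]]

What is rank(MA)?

2

First compute MA:
[[-108, -126, -144],
 [-48, -42, -36],
 [ 92, 106, 120]]
Now row reduce the product.
R2 ← R2 − (4/9)·R1: [0, 14, 28]
R3 ← R3 + (23/27)·R1: [0, -4/3, -8/3]
R3 ← R3 + (2/21)·R2: [0, 0, 0]
2 nonzero rows, so rank(MA) = 2.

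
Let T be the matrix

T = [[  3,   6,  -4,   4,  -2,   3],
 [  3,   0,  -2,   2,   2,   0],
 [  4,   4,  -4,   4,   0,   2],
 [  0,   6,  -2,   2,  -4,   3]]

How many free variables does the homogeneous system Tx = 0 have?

4

Row reduce to echelon form.
R2 ← R2 − R1: [0, -6, 2, -2, 4, -3]
R3 ← R3 − (4/3)·R1: [0, -4, 4/3, -4/3, 8/3, -2]
R3 ← R3 − (2/3)·R2: [0, 0, 0, 0, 0, 0]
R4 ← R4 + R2: [0, 0, 0, 0, 0, 0]
2 nonzero rows, so rank(T) = 2.
T has 6 columns; by rank–nullity, nullity = 6 − 2 = 4.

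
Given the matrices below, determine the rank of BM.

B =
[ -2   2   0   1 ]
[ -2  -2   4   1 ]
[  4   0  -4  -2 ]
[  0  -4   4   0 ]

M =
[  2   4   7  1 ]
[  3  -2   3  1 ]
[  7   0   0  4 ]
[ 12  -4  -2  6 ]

First compute BM:
[[ 14, -16, -10,   6],
 [ 30,  -8, -22,  18],
 [-44,  24,  32, -24],
 [ 16,   8, -12,  12]]
Now row reduce the product.
R2 ← R2 − (15/7)·R1: [0, 184/7, -4/7, 36/7]
R3 ← R3 + (22/7)·R1: [0, -184/7, 4/7, -36/7]
R4 ← R4 − (8/7)·R1: [0, 184/7, -4/7, 36/7]
R3 ← R3 + R2: [0, 0, 0, 0]
R4 ← R4 − R2: [0, 0, 0, 0]
2 nonzero rows, so rank(BM) = 2.

2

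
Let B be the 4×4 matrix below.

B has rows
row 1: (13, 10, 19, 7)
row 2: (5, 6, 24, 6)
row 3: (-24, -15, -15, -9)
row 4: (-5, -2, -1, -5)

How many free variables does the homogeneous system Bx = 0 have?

0

Row reduce to echelon form.
R2 ← R2 − (5/13)·R1: [0, 28/13, 217/13, 43/13]
R3 ← R3 + (24/13)·R1: [0, 45/13, 261/13, 51/13]
R4 ← R4 + (5/13)·R1: [0, 24/13, 82/13, -30/13]
R3 ← R3 − (45/28)·R2: [0, 0, -27/4, -39/28]
R4 ← R4 − (6/7)·R2: [0, 0, -8, -36/7]
R4 ← R4 − (32/27)·R3: [0, 0, 0, -220/63]
4 nonzero rows, so rank(B) = 4.
B has 4 columns; by rank–nullity, nullity = 4 − 4 = 0.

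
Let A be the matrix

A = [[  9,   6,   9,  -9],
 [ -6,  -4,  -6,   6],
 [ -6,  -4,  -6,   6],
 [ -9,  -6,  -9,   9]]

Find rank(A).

Row reduce to echelon form.
R2 ← R2 + (2/3)·R1: [0, 0, 0, 0]
R3 ← R3 + (2/3)·R1: [0, 0, 0, 0]
R4 ← R4 + R1: [0, 0, 0, 0]
Echelon form has 1 nonzero row, so rank(A) = 1.

1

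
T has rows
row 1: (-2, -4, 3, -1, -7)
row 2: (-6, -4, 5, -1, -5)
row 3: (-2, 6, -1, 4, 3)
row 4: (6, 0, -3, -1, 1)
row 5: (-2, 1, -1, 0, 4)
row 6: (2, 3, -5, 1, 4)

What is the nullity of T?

1

Row reduce to echelon form.
R2 ← R2 − (3)·R1: [0, 8, -4, 2, 16]
R3 ← R3 − R1: [0, 10, -4, 5, 10]
R4 ← R4 + (3)·R1: [0, -12, 6, -4, -20]
R5 ← R5 − R1: [0, 5, -4, 1, 11]
R6 ← R6 + R1: [0, -1, -2, 0, -3]
R3 ← R3 − (5/4)·R2: [0, 0, 1, 5/2, -10]
R4 ← R4 + (3/2)·R2: [0, 0, 0, -1, 4]
R5 ← R5 − (5/8)·R2: [0, 0, -3/2, -1/4, 1]
R6 ← R6 + (1/8)·R2: [0, 0, -5/2, 1/4, -1]
R5 ← R5 + (3/2)·R3: [0, 0, 0, 7/2, -14]
R6 ← R6 + (5/2)·R3: [0, 0, 0, 13/2, -26]
R5 ← R5 + (7/2)·R4: [0, 0, 0, 0, 0]
R6 ← R6 + (13/2)·R4: [0, 0, 0, 0, 0]
4 nonzero rows, so rank(T) = 4.
T has 5 columns; by rank–nullity, nullity = 5 − 4 = 1.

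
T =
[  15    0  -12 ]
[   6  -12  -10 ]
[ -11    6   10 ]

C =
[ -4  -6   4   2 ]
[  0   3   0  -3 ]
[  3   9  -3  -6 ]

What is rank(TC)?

First compute TC:
[[-96, -198,  96, 102],
 [-54, -162,  54, 108],
 [ 74, 174, -74, -100]]
Now row reduce the product.
R2 ← R2 − (9/16)·R1: [0, -405/8, 0, 405/8]
R3 ← R3 + (37/48)·R1: [0, 171/8, 0, -171/8]
R3 ← R3 + (19/45)·R2: [0, 0, 0, 0]
2 nonzero rows, so rank(TC) = 2.

2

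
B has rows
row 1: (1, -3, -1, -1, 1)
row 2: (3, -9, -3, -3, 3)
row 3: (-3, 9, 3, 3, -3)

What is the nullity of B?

4

Row reduce to echelon form.
R2 ← R2 − (3)·R1: [0, 0, 0, 0, 0]
R3 ← R3 + (3)·R1: [0, 0, 0, 0, 0]
1 nonzero row, so rank(B) = 1.
B has 5 columns; by rank–nullity, nullity = 5 − 1 = 4.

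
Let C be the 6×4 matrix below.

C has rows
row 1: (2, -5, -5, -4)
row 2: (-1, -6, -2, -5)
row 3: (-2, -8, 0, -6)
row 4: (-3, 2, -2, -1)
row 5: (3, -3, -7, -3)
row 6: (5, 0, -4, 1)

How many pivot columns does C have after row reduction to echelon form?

Row reduce to echelon form.
R2 ← R2 + (1/2)·R1: [0, -17/2, -9/2, -7]
R3 ← R3 + R1: [0, -13, -5, -10]
R4 ← R4 + (3/2)·R1: [0, -11/2, -19/2, -7]
R5 ← R5 − (3/2)·R1: [0, 9/2, 1/2, 3]
R6 ← R6 − (5/2)·R1: [0, 25/2, 17/2, 11]
R3 ← R3 − (26/17)·R2: [0, 0, 32/17, 12/17]
R4 ← R4 − (11/17)·R2: [0, 0, -112/17, -42/17]
R5 ← R5 + (9/17)·R2: [0, 0, -32/17, -12/17]
R6 ← R6 + (25/17)·R2: [0, 0, 32/17, 12/17]
R4 ← R4 + (7/2)·R3: [0, 0, 0, 0]
R5 ← R5 + R3: [0, 0, 0, 0]
R6 ← R6 − R3: [0, 0, 0, 0]
Echelon form has 3 nonzero rows, so rank(C) = 3.
Each nonzero row contributes one pivot column: 3 pivot columns.

3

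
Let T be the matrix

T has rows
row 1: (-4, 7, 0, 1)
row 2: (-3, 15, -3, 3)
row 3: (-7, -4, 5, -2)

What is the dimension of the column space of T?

2

Row reduce to echelon form.
R2 ← R2 − (3/4)·R1: [0, 39/4, -3, 9/4]
R3 ← R3 − (7/4)·R1: [0, -65/4, 5, -15/4]
R3 ← R3 + (5/3)·R2: [0, 0, 0, 0]
Echelon form has 2 nonzero rows, so rank(T) = 2.
The column space has dimension equal to the rank: 2.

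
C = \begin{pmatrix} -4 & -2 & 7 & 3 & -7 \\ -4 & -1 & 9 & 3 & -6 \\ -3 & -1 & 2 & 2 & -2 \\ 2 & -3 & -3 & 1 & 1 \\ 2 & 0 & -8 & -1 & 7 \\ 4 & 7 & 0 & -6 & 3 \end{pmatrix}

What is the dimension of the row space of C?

5

Row reduce to echelon form.
R2 ← R2 − R1: [0, 1, 2, 0, 1]
R3 ← R3 − (3/4)·R1: [0, 1/2, -13/4, -1/4, 13/4]
R4 ← R4 + (1/2)·R1: [0, -4, 1/2, 5/2, -5/2]
R5 ← R5 + (1/2)·R1: [0, -1, -9/2, 1/2, 7/2]
R6 ← R6 + R1: [0, 5, 7, -3, -4]
R3 ← R3 − (1/2)·R2: [0, 0, -17/4, -1/4, 11/4]
R4 ← R4 + (4)·R2: [0, 0, 17/2, 5/2, 3/2]
R5 ← R5 + R2: [0, 0, -5/2, 1/2, 9/2]
R6 ← R6 − (5)·R2: [0, 0, -3, -3, -9]
R4 ← R4 + (2)·R3: [0, 0, 0, 2, 7]
R5 ← R5 − (10/17)·R3: [0, 0, 0, 11/17, 49/17]
R6 ← R6 − (12/17)·R3: [0, 0, 0, -48/17, -186/17]
R5 ← R5 − (11/34)·R4: [0, 0, 0, 0, 21/34]
R6 ← R6 + (24/17)·R4: [0, 0, 0, 0, -18/17]
R6 ← R6 + (12/7)·R5: [0, 0, 0, 0, 0]
Echelon form has 5 nonzero rows, so rank(C) = 5.
The row space has dimension equal to the rank: 5.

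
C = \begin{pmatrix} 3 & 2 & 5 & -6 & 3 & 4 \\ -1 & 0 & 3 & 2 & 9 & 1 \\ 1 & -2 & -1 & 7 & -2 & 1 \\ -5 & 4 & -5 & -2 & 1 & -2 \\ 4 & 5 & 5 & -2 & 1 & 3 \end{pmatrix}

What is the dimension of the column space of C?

Row reduce to echelon form.
R2 ← R2 + (1/3)·R1: [0, 2/3, 14/3, 0, 10, 7/3]
R3 ← R3 − (1/3)·R1: [0, -8/3, -8/3, 9, -3, -1/3]
R4 ← R4 + (5/3)·R1: [0, 22/3, 10/3, -12, 6, 14/3]
R5 ← R5 − (4/3)·R1: [0, 7/3, -5/3, 6, -3, -7/3]
R3 ← R3 + (4)·R2: [0, 0, 16, 9, 37, 9]
R4 ← R4 − (11)·R2: [0, 0, -48, -12, -104, -21]
R5 ← R5 − (7/2)·R2: [0, 0, -18, 6, -38, -21/2]
R4 ← R4 + (3)·R3: [0, 0, 0, 15, 7, 6]
R5 ← R5 + (9/8)·R3: [0, 0, 0, 129/8, 29/8, -3/8]
R5 ← R5 − (43/40)·R4: [0, 0, 0, 0, -39/10, -273/40]
Echelon form has 5 nonzero rows, so rank(C) = 5.
The column space has dimension equal to the rank: 5.

5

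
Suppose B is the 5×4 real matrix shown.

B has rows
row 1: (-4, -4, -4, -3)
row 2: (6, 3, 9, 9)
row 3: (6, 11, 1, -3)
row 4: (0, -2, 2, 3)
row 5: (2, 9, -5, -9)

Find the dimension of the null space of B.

Row reduce to echelon form.
R2 ← R2 + (3/2)·R1: [0, -3, 3, 9/2]
R3 ← R3 + (3/2)·R1: [0, 5, -5, -15/2]
R5 ← R5 + (1/2)·R1: [0, 7, -7, -21/2]
R3 ← R3 + (5/3)·R2: [0, 0, 0, 0]
R4 ← R4 − (2/3)·R2: [0, 0, 0, 0]
R5 ← R5 + (7/3)·R2: [0, 0, 0, 0]
2 nonzero rows, so rank(B) = 2.
B has 4 columns; by rank–nullity, nullity = 4 − 2 = 2.

2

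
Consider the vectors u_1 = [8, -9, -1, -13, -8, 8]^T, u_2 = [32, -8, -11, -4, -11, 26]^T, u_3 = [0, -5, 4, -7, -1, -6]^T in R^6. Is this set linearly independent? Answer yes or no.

Form the matrix with these vectors as rows and row reduce.
R2 ← R2 − (4)·R1: [0, 28, -7, 48, 21, -6]
R3 ← R3 + (5/28)·R2: [0, 0, 11/4, 11/7, 11/4, -99/14]
3 nonzero rows, so the 3 vectors span a space of dimension 3.
Since 3 = 3, the vectors are linearly independent.

yes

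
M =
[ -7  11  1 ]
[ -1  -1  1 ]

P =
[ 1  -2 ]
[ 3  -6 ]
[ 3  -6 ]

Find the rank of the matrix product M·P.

First compute MP:
[[ 29, -58],
 [ -1,   2]]
Now row reduce the product.
R2 ← R2 + (1/29)·R1: [0, 0]
1 nonzero row, so rank(MP) = 1.

1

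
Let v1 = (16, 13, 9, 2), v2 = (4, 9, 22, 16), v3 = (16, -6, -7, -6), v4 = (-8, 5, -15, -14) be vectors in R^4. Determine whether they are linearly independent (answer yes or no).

yes

Form the matrix with these vectors as rows and row reduce.
R2 ← R2 − (1/4)·R1: [0, 23/4, 79/4, 31/2]
R3 ← R3 − R1: [0, -19, -16, -8]
R4 ← R4 + (1/2)·R1: [0, 23/2, -21/2, -13]
R3 ← R3 + (76/23)·R2: [0, 0, 1133/23, 994/23]
R4 ← R4 − (2)·R2: [0, 0, -50, -44]
R4 ← R4 + (1150/1133)·R3: [0, 0, 0, -152/1133]
4 nonzero rows, so the 4 vectors span a space of dimension 4.
Since 4 = 4, the vectors are linearly independent.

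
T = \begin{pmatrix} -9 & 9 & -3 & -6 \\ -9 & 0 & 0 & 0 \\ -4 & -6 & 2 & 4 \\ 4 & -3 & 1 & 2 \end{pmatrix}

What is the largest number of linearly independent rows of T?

2

Row reduce to echelon form.
R2 ← R2 − R1: [0, -9, 3, 6]
R3 ← R3 − (4/9)·R1: [0, -10, 10/3, 20/3]
R4 ← R4 + (4/9)·R1: [0, 1, -1/3, -2/3]
R3 ← R3 − (10/9)·R2: [0, 0, 0, 0]
R4 ← R4 + (1/9)·R2: [0, 0, 0, 0]
Echelon form has 2 nonzero rows, so rank(T) = 2.
The rank gives the maximum number of linearly independent rows: 2.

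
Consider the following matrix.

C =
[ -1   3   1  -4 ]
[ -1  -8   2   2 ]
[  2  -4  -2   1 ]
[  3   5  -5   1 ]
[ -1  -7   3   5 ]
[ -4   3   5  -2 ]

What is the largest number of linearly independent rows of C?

Row reduce to echelon form.
R2 ← R2 − R1: [0, -11, 1, 6]
R3 ← R3 + (2)·R1: [0, 2, 0, -7]
R4 ← R4 + (3)·R1: [0, 14, -2, -11]
R5 ← R5 − R1: [0, -10, 2, 9]
R6 ← R6 − (4)·R1: [0, -9, 1, 14]
R3 ← R3 + (2/11)·R2: [0, 0, 2/11, -65/11]
R4 ← R4 + (14/11)·R2: [0, 0, -8/11, -37/11]
R5 ← R5 − (10/11)·R2: [0, 0, 12/11, 39/11]
R6 ← R6 − (9/11)·R2: [0, 0, 2/11, 100/11]
R4 ← R4 + (4)·R3: [0, 0, 0, -27]
R5 ← R5 − (6)·R3: [0, 0, 0, 39]
R6 ← R6 − R3: [0, 0, 0, 15]
R5 ← R5 + (13/9)·R4: [0, 0, 0, 0]
R6 ← R6 + (5/9)·R4: [0, 0, 0, 0]
Echelon form has 4 nonzero rows, so rank(C) = 4.
The rank gives the maximum number of linearly independent rows: 4.

4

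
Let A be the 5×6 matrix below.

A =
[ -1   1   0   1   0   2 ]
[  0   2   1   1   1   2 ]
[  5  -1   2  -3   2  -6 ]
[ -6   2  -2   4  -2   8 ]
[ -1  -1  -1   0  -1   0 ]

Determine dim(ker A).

4

Row reduce to echelon form.
R3 ← R3 + (5)·R1: [0, 4, 2, 2, 2, 4]
R4 ← R4 − (6)·R1: [0, -4, -2, -2, -2, -4]
R5 ← R5 − R1: [0, -2, -1, -1, -1, -2]
R3 ← R3 − (2)·R2: [0, 0, 0, 0, 0, 0]
R4 ← R4 + (2)·R2: [0, 0, 0, 0, 0, 0]
R5 ← R5 + R2: [0, 0, 0, 0, 0, 0]
2 nonzero rows, so rank(A) = 2.
A has 6 columns; by rank–nullity, nullity = 6 − 2 = 4.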